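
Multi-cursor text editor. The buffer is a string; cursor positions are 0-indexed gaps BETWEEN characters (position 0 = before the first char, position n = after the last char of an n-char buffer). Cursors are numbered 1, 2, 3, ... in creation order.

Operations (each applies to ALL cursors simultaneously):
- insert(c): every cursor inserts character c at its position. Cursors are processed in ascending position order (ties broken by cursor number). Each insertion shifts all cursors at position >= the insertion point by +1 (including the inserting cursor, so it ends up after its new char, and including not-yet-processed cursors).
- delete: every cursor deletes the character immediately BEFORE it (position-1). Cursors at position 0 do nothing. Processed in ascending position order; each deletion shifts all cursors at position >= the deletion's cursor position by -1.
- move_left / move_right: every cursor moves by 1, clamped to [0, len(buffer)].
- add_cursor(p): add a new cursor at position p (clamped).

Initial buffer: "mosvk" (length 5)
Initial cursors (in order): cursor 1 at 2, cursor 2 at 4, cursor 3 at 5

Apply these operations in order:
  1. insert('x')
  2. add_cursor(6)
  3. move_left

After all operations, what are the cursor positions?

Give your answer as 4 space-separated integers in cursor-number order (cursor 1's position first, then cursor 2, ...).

After op 1 (insert('x')): buffer="moxsvxkx" (len 8), cursors c1@3 c2@6 c3@8, authorship ..1..2.3
After op 2 (add_cursor(6)): buffer="moxsvxkx" (len 8), cursors c1@3 c2@6 c4@6 c3@8, authorship ..1..2.3
After op 3 (move_left): buffer="moxsvxkx" (len 8), cursors c1@2 c2@5 c4@5 c3@7, authorship ..1..2.3

Answer: 2 5 7 5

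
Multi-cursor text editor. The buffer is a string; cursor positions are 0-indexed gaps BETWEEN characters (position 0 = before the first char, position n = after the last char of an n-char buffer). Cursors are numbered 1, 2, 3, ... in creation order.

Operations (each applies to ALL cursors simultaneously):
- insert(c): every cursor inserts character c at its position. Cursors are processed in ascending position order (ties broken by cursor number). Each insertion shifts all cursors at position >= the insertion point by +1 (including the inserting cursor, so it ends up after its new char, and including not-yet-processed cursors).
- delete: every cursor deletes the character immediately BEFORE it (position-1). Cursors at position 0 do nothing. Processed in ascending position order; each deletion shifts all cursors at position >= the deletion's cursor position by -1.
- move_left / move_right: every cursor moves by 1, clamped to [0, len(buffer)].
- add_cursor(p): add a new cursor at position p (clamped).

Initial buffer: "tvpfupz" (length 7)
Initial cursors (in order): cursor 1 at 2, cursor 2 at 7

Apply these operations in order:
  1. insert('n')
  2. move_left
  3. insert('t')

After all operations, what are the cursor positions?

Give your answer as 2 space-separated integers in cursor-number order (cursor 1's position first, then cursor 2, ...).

Answer: 3 10

Derivation:
After op 1 (insert('n')): buffer="tvnpfupzn" (len 9), cursors c1@3 c2@9, authorship ..1.....2
After op 2 (move_left): buffer="tvnpfupzn" (len 9), cursors c1@2 c2@8, authorship ..1.....2
After op 3 (insert('t')): buffer="tvtnpfupztn" (len 11), cursors c1@3 c2@10, authorship ..11.....22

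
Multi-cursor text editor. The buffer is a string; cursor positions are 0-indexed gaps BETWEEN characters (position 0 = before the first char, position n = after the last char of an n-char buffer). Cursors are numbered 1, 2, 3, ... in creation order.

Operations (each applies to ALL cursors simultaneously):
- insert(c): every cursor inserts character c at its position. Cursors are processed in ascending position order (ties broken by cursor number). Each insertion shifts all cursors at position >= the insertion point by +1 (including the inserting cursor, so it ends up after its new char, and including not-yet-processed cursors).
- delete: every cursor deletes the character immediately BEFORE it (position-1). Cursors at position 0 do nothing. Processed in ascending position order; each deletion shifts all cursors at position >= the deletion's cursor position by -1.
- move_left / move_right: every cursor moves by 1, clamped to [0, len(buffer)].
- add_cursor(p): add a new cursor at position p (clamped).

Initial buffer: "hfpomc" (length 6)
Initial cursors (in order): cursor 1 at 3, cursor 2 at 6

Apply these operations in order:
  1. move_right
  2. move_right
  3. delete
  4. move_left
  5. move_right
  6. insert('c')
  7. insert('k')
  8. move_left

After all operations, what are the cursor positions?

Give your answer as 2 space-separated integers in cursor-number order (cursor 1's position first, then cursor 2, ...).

Answer: 7 7

Derivation:
After op 1 (move_right): buffer="hfpomc" (len 6), cursors c1@4 c2@6, authorship ......
After op 2 (move_right): buffer="hfpomc" (len 6), cursors c1@5 c2@6, authorship ......
After op 3 (delete): buffer="hfpo" (len 4), cursors c1@4 c2@4, authorship ....
After op 4 (move_left): buffer="hfpo" (len 4), cursors c1@3 c2@3, authorship ....
After op 5 (move_right): buffer="hfpo" (len 4), cursors c1@4 c2@4, authorship ....
After op 6 (insert('c')): buffer="hfpocc" (len 6), cursors c1@6 c2@6, authorship ....12
After op 7 (insert('k')): buffer="hfpocckk" (len 8), cursors c1@8 c2@8, authorship ....1212
After op 8 (move_left): buffer="hfpocckk" (len 8), cursors c1@7 c2@7, authorship ....1212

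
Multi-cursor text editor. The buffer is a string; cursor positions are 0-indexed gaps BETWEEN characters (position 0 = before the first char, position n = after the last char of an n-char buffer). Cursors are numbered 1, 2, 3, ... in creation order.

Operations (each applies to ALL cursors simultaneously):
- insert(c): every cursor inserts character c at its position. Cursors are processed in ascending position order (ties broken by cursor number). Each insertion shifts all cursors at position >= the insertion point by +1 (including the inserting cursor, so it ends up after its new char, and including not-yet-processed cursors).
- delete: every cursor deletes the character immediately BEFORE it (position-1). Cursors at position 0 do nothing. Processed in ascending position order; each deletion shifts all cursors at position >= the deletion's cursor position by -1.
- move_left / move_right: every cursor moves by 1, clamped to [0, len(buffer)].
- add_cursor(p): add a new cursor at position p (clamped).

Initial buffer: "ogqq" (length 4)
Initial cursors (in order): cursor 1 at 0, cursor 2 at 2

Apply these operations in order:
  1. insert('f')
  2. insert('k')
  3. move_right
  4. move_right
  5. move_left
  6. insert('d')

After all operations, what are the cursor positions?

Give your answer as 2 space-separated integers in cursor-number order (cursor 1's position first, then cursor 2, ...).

Answer: 4 9

Derivation:
After op 1 (insert('f')): buffer="fogfqq" (len 6), cursors c1@1 c2@4, authorship 1..2..
After op 2 (insert('k')): buffer="fkogfkqq" (len 8), cursors c1@2 c2@6, authorship 11..22..
After op 3 (move_right): buffer="fkogfkqq" (len 8), cursors c1@3 c2@7, authorship 11..22..
After op 4 (move_right): buffer="fkogfkqq" (len 8), cursors c1@4 c2@8, authorship 11..22..
After op 5 (move_left): buffer="fkogfkqq" (len 8), cursors c1@3 c2@7, authorship 11..22..
After op 6 (insert('d')): buffer="fkodgfkqdq" (len 10), cursors c1@4 c2@9, authorship 11.1.22.2.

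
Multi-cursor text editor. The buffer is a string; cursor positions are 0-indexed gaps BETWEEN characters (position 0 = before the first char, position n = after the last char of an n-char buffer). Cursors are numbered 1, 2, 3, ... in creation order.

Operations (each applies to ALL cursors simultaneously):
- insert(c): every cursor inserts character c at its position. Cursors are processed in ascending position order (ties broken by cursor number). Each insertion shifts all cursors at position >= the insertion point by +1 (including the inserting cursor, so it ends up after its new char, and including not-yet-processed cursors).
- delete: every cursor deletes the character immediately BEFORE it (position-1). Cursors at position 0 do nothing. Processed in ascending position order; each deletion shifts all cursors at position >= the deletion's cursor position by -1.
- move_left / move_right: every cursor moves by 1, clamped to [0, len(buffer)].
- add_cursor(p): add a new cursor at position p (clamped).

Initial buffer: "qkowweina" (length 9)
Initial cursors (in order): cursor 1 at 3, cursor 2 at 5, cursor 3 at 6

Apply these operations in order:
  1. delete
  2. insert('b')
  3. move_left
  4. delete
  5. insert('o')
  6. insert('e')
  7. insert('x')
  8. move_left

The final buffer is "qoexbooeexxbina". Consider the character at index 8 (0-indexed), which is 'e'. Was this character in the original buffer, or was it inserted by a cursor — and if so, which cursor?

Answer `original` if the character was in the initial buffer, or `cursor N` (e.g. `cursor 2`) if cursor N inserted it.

Answer: cursor 3

Derivation:
After op 1 (delete): buffer="qkwina" (len 6), cursors c1@2 c2@3 c3@3, authorship ......
After op 2 (insert('b')): buffer="qkbwbbina" (len 9), cursors c1@3 c2@6 c3@6, authorship ..1.23...
After op 3 (move_left): buffer="qkbwbbina" (len 9), cursors c1@2 c2@5 c3@5, authorship ..1.23...
After op 4 (delete): buffer="qbbina" (len 6), cursors c1@1 c2@2 c3@2, authorship .13...
After op 5 (insert('o')): buffer="qoboobina" (len 9), cursors c1@2 c2@5 c3@5, authorship .11233...
After op 6 (insert('e')): buffer="qoebooeebina" (len 12), cursors c1@3 c2@8 c3@8, authorship .11123233...
After op 7 (insert('x')): buffer="qoexbooeexxbina" (len 15), cursors c1@4 c2@11 c3@11, authorship .11112323233...
After op 8 (move_left): buffer="qoexbooeexxbina" (len 15), cursors c1@3 c2@10 c3@10, authorship .11112323233...
Authorship (.=original, N=cursor N): . 1 1 1 1 2 3 2 3 2 3 3 . . .
Index 8: author = 3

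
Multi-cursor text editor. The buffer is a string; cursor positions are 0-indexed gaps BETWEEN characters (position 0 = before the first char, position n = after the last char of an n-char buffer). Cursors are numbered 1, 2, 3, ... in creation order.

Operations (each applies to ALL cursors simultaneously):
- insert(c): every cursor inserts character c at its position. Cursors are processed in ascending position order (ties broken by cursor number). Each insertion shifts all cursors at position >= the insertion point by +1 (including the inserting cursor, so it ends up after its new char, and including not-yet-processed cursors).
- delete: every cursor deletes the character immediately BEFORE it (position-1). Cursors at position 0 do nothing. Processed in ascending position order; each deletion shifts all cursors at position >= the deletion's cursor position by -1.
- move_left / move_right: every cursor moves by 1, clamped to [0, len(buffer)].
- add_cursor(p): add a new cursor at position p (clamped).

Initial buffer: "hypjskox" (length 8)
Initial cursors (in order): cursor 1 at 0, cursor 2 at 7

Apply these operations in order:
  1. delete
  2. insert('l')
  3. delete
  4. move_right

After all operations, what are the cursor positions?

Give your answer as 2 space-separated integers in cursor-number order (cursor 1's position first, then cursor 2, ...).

After op 1 (delete): buffer="hypjskx" (len 7), cursors c1@0 c2@6, authorship .......
After op 2 (insert('l')): buffer="lhypjsklx" (len 9), cursors c1@1 c2@8, authorship 1......2.
After op 3 (delete): buffer="hypjskx" (len 7), cursors c1@0 c2@6, authorship .......
After op 4 (move_right): buffer="hypjskx" (len 7), cursors c1@1 c2@7, authorship .......

Answer: 1 7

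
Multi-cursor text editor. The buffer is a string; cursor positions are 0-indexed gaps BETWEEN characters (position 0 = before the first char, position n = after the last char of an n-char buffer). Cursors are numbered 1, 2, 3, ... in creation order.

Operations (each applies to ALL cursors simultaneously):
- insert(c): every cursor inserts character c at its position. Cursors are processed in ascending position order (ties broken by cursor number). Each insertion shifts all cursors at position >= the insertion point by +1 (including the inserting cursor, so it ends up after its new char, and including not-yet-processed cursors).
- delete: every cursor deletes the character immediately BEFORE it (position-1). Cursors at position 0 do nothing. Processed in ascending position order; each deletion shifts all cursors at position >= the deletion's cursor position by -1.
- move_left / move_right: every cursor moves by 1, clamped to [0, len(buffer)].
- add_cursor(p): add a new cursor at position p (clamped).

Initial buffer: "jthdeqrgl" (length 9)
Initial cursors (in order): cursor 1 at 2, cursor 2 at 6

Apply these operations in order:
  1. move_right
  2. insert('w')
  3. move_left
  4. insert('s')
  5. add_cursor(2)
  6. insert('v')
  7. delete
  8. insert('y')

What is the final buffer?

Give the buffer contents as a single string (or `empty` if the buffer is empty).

After op 1 (move_right): buffer="jthdeqrgl" (len 9), cursors c1@3 c2@7, authorship .........
After op 2 (insert('w')): buffer="jthwdeqrwgl" (len 11), cursors c1@4 c2@9, authorship ...1....2..
After op 3 (move_left): buffer="jthwdeqrwgl" (len 11), cursors c1@3 c2@8, authorship ...1....2..
After op 4 (insert('s')): buffer="jthswdeqrswgl" (len 13), cursors c1@4 c2@10, authorship ...11....22..
After op 5 (add_cursor(2)): buffer="jthswdeqrswgl" (len 13), cursors c3@2 c1@4 c2@10, authorship ...11....22..
After op 6 (insert('v')): buffer="jtvhsvwdeqrsvwgl" (len 16), cursors c3@3 c1@6 c2@13, authorship ..3.111....222..
After op 7 (delete): buffer="jthswdeqrswgl" (len 13), cursors c3@2 c1@4 c2@10, authorship ...11....22..
After op 8 (insert('y')): buffer="jtyhsywdeqrsywgl" (len 16), cursors c3@3 c1@6 c2@13, authorship ..3.111....222..

Answer: jtyhsywdeqrsywgl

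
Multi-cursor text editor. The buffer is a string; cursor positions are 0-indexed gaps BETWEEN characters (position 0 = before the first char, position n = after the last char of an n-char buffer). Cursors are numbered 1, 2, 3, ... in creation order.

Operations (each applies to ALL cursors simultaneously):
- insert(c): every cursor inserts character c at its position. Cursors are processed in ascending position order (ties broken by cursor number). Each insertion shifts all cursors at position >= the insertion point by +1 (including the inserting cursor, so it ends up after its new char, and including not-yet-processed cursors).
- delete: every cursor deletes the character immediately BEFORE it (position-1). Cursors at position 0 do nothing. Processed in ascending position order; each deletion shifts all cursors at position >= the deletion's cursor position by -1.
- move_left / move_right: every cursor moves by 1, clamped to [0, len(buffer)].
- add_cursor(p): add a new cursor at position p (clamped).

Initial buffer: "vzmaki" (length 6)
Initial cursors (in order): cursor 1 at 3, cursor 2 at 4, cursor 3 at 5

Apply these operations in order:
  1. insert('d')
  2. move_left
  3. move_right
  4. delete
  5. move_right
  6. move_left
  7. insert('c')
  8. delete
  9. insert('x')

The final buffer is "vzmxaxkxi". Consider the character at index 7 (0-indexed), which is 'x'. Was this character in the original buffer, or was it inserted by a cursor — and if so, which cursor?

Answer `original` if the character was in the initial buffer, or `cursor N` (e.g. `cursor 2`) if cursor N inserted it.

Answer: cursor 3

Derivation:
After op 1 (insert('d')): buffer="vzmdadkdi" (len 9), cursors c1@4 c2@6 c3@8, authorship ...1.2.3.
After op 2 (move_left): buffer="vzmdadkdi" (len 9), cursors c1@3 c2@5 c3@7, authorship ...1.2.3.
After op 3 (move_right): buffer="vzmdadkdi" (len 9), cursors c1@4 c2@6 c3@8, authorship ...1.2.3.
After op 4 (delete): buffer="vzmaki" (len 6), cursors c1@3 c2@4 c3@5, authorship ......
After op 5 (move_right): buffer="vzmaki" (len 6), cursors c1@4 c2@5 c3@6, authorship ......
After op 6 (move_left): buffer="vzmaki" (len 6), cursors c1@3 c2@4 c3@5, authorship ......
After op 7 (insert('c')): buffer="vzmcackci" (len 9), cursors c1@4 c2@6 c3@8, authorship ...1.2.3.
After op 8 (delete): buffer="vzmaki" (len 6), cursors c1@3 c2@4 c3@5, authorship ......
After op 9 (insert('x')): buffer="vzmxaxkxi" (len 9), cursors c1@4 c2@6 c3@8, authorship ...1.2.3.
Authorship (.=original, N=cursor N): . . . 1 . 2 . 3 .
Index 7: author = 3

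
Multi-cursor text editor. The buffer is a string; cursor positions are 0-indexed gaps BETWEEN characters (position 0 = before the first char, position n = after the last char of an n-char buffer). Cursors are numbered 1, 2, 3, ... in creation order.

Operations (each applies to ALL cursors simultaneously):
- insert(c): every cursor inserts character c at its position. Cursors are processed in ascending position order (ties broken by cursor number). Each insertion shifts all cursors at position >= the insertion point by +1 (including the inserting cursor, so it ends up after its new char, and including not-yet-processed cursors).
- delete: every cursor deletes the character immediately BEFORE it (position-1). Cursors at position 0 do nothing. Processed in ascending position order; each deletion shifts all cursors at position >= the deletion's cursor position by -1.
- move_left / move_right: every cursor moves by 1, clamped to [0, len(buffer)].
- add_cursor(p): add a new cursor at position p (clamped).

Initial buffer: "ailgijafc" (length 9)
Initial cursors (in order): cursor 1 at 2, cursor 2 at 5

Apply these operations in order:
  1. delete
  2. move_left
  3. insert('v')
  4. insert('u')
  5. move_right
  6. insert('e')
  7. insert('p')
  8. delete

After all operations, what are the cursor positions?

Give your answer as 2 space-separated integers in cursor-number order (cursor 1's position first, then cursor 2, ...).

Answer: 4 9

Derivation:
After op 1 (delete): buffer="algjafc" (len 7), cursors c1@1 c2@3, authorship .......
After op 2 (move_left): buffer="algjafc" (len 7), cursors c1@0 c2@2, authorship .......
After op 3 (insert('v')): buffer="valvgjafc" (len 9), cursors c1@1 c2@4, authorship 1..2.....
After op 4 (insert('u')): buffer="vualvugjafc" (len 11), cursors c1@2 c2@6, authorship 11..22.....
After op 5 (move_right): buffer="vualvugjafc" (len 11), cursors c1@3 c2@7, authorship 11..22.....
After op 6 (insert('e')): buffer="vuaelvugejafc" (len 13), cursors c1@4 c2@9, authorship 11.1.22.2....
After op 7 (insert('p')): buffer="vuaeplvugepjafc" (len 15), cursors c1@5 c2@11, authorship 11.11.22.22....
After op 8 (delete): buffer="vuaelvugejafc" (len 13), cursors c1@4 c2@9, authorship 11.1.22.2....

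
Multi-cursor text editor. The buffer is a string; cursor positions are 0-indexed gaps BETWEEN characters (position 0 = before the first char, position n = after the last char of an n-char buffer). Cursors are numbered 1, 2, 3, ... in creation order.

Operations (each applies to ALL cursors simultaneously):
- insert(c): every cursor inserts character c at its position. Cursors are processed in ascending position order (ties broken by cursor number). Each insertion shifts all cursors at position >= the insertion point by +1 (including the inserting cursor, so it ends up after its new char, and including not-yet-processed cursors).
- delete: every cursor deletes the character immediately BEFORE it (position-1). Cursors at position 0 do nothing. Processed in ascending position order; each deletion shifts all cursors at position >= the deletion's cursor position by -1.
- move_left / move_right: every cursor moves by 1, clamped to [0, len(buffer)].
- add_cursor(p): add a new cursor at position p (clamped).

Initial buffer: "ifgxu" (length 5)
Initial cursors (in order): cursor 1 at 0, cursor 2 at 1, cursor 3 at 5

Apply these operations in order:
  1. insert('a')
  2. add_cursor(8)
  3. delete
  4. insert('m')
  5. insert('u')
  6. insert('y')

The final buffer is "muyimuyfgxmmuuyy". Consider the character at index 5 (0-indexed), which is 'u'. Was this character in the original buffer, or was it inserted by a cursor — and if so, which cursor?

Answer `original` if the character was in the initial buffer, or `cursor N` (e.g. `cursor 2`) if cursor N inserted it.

After op 1 (insert('a')): buffer="aiafgxua" (len 8), cursors c1@1 c2@3 c3@8, authorship 1.2....3
After op 2 (add_cursor(8)): buffer="aiafgxua" (len 8), cursors c1@1 c2@3 c3@8 c4@8, authorship 1.2....3
After op 3 (delete): buffer="ifgx" (len 4), cursors c1@0 c2@1 c3@4 c4@4, authorship ....
After op 4 (insert('m')): buffer="mimfgxmm" (len 8), cursors c1@1 c2@3 c3@8 c4@8, authorship 1.2...34
After op 5 (insert('u')): buffer="muimufgxmmuu" (len 12), cursors c1@2 c2@5 c3@12 c4@12, authorship 11.22...3434
After op 6 (insert('y')): buffer="muyimuyfgxmmuuyy" (len 16), cursors c1@3 c2@7 c3@16 c4@16, authorship 111.222...343434
Authorship (.=original, N=cursor N): 1 1 1 . 2 2 2 . . . 3 4 3 4 3 4
Index 5: author = 2

Answer: cursor 2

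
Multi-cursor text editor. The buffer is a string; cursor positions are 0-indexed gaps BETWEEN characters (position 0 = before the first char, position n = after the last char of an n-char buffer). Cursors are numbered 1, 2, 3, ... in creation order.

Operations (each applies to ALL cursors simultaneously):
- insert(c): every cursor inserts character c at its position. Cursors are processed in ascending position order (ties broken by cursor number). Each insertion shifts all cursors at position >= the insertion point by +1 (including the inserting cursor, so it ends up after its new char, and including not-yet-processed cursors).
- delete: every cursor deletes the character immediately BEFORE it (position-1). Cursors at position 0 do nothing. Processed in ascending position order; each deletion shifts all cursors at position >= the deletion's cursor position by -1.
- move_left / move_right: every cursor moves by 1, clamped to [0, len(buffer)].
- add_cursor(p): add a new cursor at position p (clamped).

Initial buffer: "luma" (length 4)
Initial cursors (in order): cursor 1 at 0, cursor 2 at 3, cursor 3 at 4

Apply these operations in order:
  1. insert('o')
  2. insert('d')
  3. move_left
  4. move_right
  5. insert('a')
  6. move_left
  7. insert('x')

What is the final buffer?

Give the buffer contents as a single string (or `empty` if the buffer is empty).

After op 1 (insert('o')): buffer="olumoao" (len 7), cursors c1@1 c2@5 c3@7, authorship 1...2.3
After op 2 (insert('d')): buffer="odlumodaod" (len 10), cursors c1@2 c2@7 c3@10, authorship 11...22.33
After op 3 (move_left): buffer="odlumodaod" (len 10), cursors c1@1 c2@6 c3@9, authorship 11...22.33
After op 4 (move_right): buffer="odlumodaod" (len 10), cursors c1@2 c2@7 c3@10, authorship 11...22.33
After op 5 (insert('a')): buffer="odalumodaaoda" (len 13), cursors c1@3 c2@9 c3@13, authorship 111...222.333
After op 6 (move_left): buffer="odalumodaaoda" (len 13), cursors c1@2 c2@8 c3@12, authorship 111...222.333
After op 7 (insert('x')): buffer="odxalumodxaaodxa" (len 16), cursors c1@3 c2@10 c3@15, authorship 1111...2222.3333

Answer: odxalumodxaaodxa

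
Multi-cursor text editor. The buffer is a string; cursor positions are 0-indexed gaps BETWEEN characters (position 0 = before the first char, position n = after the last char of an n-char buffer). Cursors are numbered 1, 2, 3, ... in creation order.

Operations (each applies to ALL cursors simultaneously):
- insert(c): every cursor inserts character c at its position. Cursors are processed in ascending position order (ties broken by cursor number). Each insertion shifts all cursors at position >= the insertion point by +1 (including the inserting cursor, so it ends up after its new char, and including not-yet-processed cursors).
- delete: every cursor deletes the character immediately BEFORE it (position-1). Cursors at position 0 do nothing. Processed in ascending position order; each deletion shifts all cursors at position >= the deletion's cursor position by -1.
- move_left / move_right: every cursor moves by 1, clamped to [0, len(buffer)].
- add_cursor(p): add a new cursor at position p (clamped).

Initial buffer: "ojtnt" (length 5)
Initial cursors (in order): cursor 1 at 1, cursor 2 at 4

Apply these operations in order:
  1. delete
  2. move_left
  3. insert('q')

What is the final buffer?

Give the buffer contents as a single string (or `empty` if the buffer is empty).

Answer: qjqtt

Derivation:
After op 1 (delete): buffer="jtt" (len 3), cursors c1@0 c2@2, authorship ...
After op 2 (move_left): buffer="jtt" (len 3), cursors c1@0 c2@1, authorship ...
After op 3 (insert('q')): buffer="qjqtt" (len 5), cursors c1@1 c2@3, authorship 1.2..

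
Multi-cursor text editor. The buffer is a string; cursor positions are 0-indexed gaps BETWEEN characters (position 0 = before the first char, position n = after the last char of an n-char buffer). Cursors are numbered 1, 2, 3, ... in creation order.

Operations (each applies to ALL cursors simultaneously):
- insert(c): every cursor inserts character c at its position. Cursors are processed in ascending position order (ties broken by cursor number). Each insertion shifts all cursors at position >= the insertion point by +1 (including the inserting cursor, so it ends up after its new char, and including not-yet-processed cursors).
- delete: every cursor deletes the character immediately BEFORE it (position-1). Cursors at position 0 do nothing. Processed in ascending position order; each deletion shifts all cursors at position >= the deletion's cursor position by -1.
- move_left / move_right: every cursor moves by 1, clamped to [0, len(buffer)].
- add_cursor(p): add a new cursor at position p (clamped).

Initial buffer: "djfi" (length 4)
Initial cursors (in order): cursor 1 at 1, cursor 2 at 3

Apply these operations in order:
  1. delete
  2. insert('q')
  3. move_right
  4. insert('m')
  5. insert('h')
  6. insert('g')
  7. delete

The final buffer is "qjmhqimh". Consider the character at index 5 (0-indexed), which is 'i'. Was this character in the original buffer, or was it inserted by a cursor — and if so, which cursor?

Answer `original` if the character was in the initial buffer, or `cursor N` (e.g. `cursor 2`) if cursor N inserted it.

After op 1 (delete): buffer="ji" (len 2), cursors c1@0 c2@1, authorship ..
After op 2 (insert('q')): buffer="qjqi" (len 4), cursors c1@1 c2@3, authorship 1.2.
After op 3 (move_right): buffer="qjqi" (len 4), cursors c1@2 c2@4, authorship 1.2.
After op 4 (insert('m')): buffer="qjmqim" (len 6), cursors c1@3 c2@6, authorship 1.12.2
After op 5 (insert('h')): buffer="qjmhqimh" (len 8), cursors c1@4 c2@8, authorship 1.112.22
After op 6 (insert('g')): buffer="qjmhgqimhg" (len 10), cursors c1@5 c2@10, authorship 1.1112.222
After op 7 (delete): buffer="qjmhqimh" (len 8), cursors c1@4 c2@8, authorship 1.112.22
Authorship (.=original, N=cursor N): 1 . 1 1 2 . 2 2
Index 5: author = original

Answer: original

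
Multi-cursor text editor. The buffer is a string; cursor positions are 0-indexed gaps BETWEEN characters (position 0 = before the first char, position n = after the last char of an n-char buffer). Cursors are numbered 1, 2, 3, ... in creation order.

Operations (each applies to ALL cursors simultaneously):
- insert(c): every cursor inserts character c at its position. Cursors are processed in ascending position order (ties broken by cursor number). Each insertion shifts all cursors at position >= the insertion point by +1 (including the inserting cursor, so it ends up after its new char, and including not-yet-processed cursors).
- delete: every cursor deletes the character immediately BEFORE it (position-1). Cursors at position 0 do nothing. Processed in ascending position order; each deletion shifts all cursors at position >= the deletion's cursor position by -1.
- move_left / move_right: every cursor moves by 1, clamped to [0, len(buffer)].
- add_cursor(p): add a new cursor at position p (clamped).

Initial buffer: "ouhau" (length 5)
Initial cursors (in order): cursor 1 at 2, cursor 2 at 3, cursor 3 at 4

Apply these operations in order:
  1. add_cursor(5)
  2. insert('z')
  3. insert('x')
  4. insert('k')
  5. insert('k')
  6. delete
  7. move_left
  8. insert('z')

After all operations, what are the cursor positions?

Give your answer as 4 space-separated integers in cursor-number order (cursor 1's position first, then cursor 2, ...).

Answer: 5 10 15 20

Derivation:
After op 1 (add_cursor(5)): buffer="ouhau" (len 5), cursors c1@2 c2@3 c3@4 c4@5, authorship .....
After op 2 (insert('z')): buffer="ouzhzazuz" (len 9), cursors c1@3 c2@5 c3@7 c4@9, authorship ..1.2.3.4
After op 3 (insert('x')): buffer="ouzxhzxazxuzx" (len 13), cursors c1@4 c2@7 c3@10 c4@13, authorship ..11.22.33.44
After op 4 (insert('k')): buffer="ouzxkhzxkazxkuzxk" (len 17), cursors c1@5 c2@9 c3@13 c4@17, authorship ..111.222.333.444
After op 5 (insert('k')): buffer="ouzxkkhzxkkazxkkuzxkk" (len 21), cursors c1@6 c2@11 c3@16 c4@21, authorship ..1111.2222.3333.4444
After op 6 (delete): buffer="ouzxkhzxkazxkuzxk" (len 17), cursors c1@5 c2@9 c3@13 c4@17, authorship ..111.222.333.444
After op 7 (move_left): buffer="ouzxkhzxkazxkuzxk" (len 17), cursors c1@4 c2@8 c3@12 c4@16, authorship ..111.222.333.444
After op 8 (insert('z')): buffer="ouzxzkhzxzkazxzkuzxzk" (len 21), cursors c1@5 c2@10 c3@15 c4@20, authorship ..1111.2222.3333.4444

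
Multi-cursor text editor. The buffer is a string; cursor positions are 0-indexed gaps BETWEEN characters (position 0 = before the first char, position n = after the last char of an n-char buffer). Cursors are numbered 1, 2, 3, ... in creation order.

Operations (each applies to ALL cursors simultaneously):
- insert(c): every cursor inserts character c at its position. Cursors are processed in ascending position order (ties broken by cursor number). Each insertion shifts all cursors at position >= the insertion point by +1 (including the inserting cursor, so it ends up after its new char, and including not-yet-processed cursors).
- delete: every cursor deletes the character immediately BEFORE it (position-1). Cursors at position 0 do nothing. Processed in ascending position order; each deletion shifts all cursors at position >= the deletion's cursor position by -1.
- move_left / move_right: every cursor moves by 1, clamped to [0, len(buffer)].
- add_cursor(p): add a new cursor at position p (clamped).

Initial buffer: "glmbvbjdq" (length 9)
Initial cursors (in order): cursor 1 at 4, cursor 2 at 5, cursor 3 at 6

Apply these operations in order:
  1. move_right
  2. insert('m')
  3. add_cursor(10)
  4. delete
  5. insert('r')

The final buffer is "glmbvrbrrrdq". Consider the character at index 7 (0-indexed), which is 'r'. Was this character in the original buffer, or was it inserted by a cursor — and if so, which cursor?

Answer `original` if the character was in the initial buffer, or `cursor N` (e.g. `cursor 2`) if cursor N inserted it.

Answer: cursor 2

Derivation:
After op 1 (move_right): buffer="glmbvbjdq" (len 9), cursors c1@5 c2@6 c3@7, authorship .........
After op 2 (insert('m')): buffer="glmbvmbmjmdq" (len 12), cursors c1@6 c2@8 c3@10, authorship .....1.2.3..
After op 3 (add_cursor(10)): buffer="glmbvmbmjmdq" (len 12), cursors c1@6 c2@8 c3@10 c4@10, authorship .....1.2.3..
After op 4 (delete): buffer="glmbvbdq" (len 8), cursors c1@5 c2@6 c3@6 c4@6, authorship ........
After op 5 (insert('r')): buffer="glmbvrbrrrdq" (len 12), cursors c1@6 c2@10 c3@10 c4@10, authorship .....1.234..
Authorship (.=original, N=cursor N): . . . . . 1 . 2 3 4 . .
Index 7: author = 2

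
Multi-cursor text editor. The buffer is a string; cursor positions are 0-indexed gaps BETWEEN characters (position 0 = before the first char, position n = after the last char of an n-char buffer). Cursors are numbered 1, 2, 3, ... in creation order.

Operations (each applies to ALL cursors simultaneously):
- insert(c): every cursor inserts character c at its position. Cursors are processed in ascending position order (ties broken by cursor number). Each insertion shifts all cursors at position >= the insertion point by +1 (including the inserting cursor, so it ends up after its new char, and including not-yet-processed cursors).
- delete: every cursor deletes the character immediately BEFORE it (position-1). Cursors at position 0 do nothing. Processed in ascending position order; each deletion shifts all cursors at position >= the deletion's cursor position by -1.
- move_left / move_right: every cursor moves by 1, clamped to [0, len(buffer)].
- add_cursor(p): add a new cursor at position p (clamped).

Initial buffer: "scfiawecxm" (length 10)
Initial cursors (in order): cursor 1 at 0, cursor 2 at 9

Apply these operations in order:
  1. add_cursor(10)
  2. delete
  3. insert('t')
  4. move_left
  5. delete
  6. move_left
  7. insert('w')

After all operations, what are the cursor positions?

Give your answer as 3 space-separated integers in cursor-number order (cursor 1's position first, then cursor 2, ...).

After op 1 (add_cursor(10)): buffer="scfiawecxm" (len 10), cursors c1@0 c2@9 c3@10, authorship ..........
After op 2 (delete): buffer="scfiawec" (len 8), cursors c1@0 c2@8 c3@8, authorship ........
After op 3 (insert('t')): buffer="tscfiawectt" (len 11), cursors c1@1 c2@11 c3@11, authorship 1........23
After op 4 (move_left): buffer="tscfiawectt" (len 11), cursors c1@0 c2@10 c3@10, authorship 1........23
After op 5 (delete): buffer="tscfiawet" (len 9), cursors c1@0 c2@8 c3@8, authorship 1.......3
After op 6 (move_left): buffer="tscfiawet" (len 9), cursors c1@0 c2@7 c3@7, authorship 1.......3
After op 7 (insert('w')): buffer="wtscfiawwwet" (len 12), cursors c1@1 c2@10 c3@10, authorship 11......23.3

Answer: 1 10 10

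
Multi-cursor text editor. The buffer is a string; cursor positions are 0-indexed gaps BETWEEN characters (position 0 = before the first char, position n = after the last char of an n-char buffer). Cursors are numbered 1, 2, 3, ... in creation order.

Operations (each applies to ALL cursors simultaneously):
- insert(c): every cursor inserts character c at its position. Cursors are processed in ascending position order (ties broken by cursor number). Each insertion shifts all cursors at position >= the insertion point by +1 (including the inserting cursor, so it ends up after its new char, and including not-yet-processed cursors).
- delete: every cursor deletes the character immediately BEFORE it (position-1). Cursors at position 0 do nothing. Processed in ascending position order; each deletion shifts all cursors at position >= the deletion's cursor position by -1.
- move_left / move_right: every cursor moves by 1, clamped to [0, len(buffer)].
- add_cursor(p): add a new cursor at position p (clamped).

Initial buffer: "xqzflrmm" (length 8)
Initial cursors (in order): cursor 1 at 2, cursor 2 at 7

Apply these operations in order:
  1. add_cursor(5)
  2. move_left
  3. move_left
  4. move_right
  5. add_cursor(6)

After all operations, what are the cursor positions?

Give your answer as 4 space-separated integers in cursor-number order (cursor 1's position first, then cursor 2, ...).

Answer: 1 6 4 6

Derivation:
After op 1 (add_cursor(5)): buffer="xqzflrmm" (len 8), cursors c1@2 c3@5 c2@7, authorship ........
After op 2 (move_left): buffer="xqzflrmm" (len 8), cursors c1@1 c3@4 c2@6, authorship ........
After op 3 (move_left): buffer="xqzflrmm" (len 8), cursors c1@0 c3@3 c2@5, authorship ........
After op 4 (move_right): buffer="xqzflrmm" (len 8), cursors c1@1 c3@4 c2@6, authorship ........
After op 5 (add_cursor(6)): buffer="xqzflrmm" (len 8), cursors c1@1 c3@4 c2@6 c4@6, authorship ........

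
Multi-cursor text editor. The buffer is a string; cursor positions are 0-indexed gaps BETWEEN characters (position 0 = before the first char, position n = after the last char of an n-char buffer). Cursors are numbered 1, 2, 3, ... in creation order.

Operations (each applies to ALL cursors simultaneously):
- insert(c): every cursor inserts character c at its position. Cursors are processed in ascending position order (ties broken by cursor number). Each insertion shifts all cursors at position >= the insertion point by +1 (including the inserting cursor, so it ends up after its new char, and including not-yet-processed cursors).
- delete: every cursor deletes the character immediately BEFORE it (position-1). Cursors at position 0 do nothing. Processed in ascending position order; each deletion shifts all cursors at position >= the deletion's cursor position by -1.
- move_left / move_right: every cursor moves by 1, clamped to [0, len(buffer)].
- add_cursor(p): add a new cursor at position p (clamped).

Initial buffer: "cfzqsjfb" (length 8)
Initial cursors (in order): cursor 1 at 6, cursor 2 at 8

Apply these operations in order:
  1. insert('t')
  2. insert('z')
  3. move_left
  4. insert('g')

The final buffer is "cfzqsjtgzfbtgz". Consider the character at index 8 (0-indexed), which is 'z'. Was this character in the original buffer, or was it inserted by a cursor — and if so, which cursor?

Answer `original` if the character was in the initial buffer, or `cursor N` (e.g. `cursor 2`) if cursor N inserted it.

Answer: cursor 1

Derivation:
After op 1 (insert('t')): buffer="cfzqsjtfbt" (len 10), cursors c1@7 c2@10, authorship ......1..2
After op 2 (insert('z')): buffer="cfzqsjtzfbtz" (len 12), cursors c1@8 c2@12, authorship ......11..22
After op 3 (move_left): buffer="cfzqsjtzfbtz" (len 12), cursors c1@7 c2@11, authorship ......11..22
After op 4 (insert('g')): buffer="cfzqsjtgzfbtgz" (len 14), cursors c1@8 c2@13, authorship ......111..222
Authorship (.=original, N=cursor N): . . . . . . 1 1 1 . . 2 2 2
Index 8: author = 1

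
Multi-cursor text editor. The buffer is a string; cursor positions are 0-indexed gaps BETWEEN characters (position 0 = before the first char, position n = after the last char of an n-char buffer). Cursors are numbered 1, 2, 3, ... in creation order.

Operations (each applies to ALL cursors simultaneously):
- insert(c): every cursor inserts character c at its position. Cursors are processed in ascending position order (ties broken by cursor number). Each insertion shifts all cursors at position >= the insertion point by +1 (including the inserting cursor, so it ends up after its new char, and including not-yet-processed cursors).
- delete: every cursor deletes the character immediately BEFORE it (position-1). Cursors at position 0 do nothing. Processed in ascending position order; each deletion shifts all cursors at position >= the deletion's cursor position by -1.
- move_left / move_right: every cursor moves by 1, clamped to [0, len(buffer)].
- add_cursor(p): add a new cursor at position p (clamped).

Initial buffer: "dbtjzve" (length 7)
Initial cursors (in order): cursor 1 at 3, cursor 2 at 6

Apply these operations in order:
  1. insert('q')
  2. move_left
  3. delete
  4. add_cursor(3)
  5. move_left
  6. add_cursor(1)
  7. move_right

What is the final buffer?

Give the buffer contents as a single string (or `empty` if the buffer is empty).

After op 1 (insert('q')): buffer="dbtqjzvqe" (len 9), cursors c1@4 c2@8, authorship ...1...2.
After op 2 (move_left): buffer="dbtqjzvqe" (len 9), cursors c1@3 c2@7, authorship ...1...2.
After op 3 (delete): buffer="dbqjzqe" (len 7), cursors c1@2 c2@5, authorship ..1..2.
After op 4 (add_cursor(3)): buffer="dbqjzqe" (len 7), cursors c1@2 c3@3 c2@5, authorship ..1..2.
After op 5 (move_left): buffer="dbqjzqe" (len 7), cursors c1@1 c3@2 c2@4, authorship ..1..2.
After op 6 (add_cursor(1)): buffer="dbqjzqe" (len 7), cursors c1@1 c4@1 c3@2 c2@4, authorship ..1..2.
After op 7 (move_right): buffer="dbqjzqe" (len 7), cursors c1@2 c4@2 c3@3 c2@5, authorship ..1..2.

Answer: dbqjzqe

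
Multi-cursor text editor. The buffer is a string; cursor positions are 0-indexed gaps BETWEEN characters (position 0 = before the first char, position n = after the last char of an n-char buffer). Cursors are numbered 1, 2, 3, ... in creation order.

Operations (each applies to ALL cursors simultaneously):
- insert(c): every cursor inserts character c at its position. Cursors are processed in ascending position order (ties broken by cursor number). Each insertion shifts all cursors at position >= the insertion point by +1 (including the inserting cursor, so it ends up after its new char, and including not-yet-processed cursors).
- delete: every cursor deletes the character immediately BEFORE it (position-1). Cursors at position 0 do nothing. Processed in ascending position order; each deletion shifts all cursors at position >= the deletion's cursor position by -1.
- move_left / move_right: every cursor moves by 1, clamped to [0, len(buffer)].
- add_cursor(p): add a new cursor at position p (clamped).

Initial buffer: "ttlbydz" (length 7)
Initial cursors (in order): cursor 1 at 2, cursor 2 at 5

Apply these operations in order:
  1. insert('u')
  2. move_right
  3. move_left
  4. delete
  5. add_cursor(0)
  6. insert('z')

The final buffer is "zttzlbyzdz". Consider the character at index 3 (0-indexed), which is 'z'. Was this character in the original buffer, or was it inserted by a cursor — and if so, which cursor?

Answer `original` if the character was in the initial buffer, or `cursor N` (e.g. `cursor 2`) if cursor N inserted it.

Answer: cursor 1

Derivation:
After op 1 (insert('u')): buffer="ttulbyudz" (len 9), cursors c1@3 c2@7, authorship ..1...2..
After op 2 (move_right): buffer="ttulbyudz" (len 9), cursors c1@4 c2@8, authorship ..1...2..
After op 3 (move_left): buffer="ttulbyudz" (len 9), cursors c1@3 c2@7, authorship ..1...2..
After op 4 (delete): buffer="ttlbydz" (len 7), cursors c1@2 c2@5, authorship .......
After op 5 (add_cursor(0)): buffer="ttlbydz" (len 7), cursors c3@0 c1@2 c2@5, authorship .......
After op 6 (insert('z')): buffer="zttzlbyzdz" (len 10), cursors c3@1 c1@4 c2@8, authorship 3..1...2..
Authorship (.=original, N=cursor N): 3 . . 1 . . . 2 . .
Index 3: author = 1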